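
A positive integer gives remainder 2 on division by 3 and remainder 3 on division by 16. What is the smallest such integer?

Since 16·1 ≡ 1 (mod 3), take x = 3 + 16·((2−3)·1 mod 3) = 3 + 16·2 = 35.
Check: 35 mod 3 = 2, 35 mod 16 = 3.

35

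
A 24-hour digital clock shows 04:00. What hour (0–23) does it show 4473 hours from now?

13

4473 − 186·24 = 9, so 4473 ≡ 9 (mod 24).
(4 + 9) mod 24 = 13.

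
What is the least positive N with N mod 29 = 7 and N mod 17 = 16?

152

x ≡ 16 (mod 17) gives x ∈ {16, 33, 50, 67, 84, 101, 118, 135, …}.
The first of these with x mod 29 = 7 is 152.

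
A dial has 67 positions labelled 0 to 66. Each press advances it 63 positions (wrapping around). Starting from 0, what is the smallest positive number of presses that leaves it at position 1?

50

67 = 1·63 + 4
63 = 15·4 + 3
4 = 1·3 + 1
3 = 3·1 + 0
Back-substituting gives 63·50 ≡ 1 (mod 67).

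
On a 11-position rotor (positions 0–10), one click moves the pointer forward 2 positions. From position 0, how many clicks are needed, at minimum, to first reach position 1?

2·6 = 12 = 1·11 + 1, so 2⁻¹ ≡ 6 (mod 11).

6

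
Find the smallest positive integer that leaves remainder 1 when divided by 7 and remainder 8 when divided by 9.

8

x ≡ 1 (mod 7) gives x ∈ {1, 8}.
The first of these with x mod 9 = 8 is 8.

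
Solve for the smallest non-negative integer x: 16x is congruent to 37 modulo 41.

10

16⁻¹ ≡ 18 (mod 41) because 16·18 = 288 = 7·41 + 1.
Multiplying both sides by 18: x ≡ 18·37 = 666 ≡ 10 (mod 41).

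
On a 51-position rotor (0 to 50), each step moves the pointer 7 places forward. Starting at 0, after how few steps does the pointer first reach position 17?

17

7⁻¹ ≡ 22 (mod 51) because 7·22 = 154 = 3·51 + 1.
Multiplying both sides by 22: x ≡ 22·17 = 374 ≡ 17 (mod 51).
Check: 7·17 = 119 = 2·51 + 17.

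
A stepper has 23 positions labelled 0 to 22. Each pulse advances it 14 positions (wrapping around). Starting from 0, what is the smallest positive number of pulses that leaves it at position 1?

14·5 = 70 = 3·23 + 1, so 14⁻¹ ≡ 5 (mod 23).

5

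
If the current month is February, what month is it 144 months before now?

144 − 12·12 = 0, so 144 ≡ 0 (mod 12).
February − 0 months → February.

February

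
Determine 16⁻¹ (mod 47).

3

47 = 2·16 + 15
16 = 1·15 + 1
15 = 15·1 + 0
Back-substituting gives 16·3 ≡ 1 (mod 47).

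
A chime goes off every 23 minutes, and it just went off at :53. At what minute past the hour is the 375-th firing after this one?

38

375·23 = 8625.
Dividing 8625 by 60 gives quotient 143 and remainder 45.
(53 + 45) mod 60 = 38.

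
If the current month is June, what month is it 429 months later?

March

429 mod 12 = 9 (since 35·12 = 420).
June + 9 months → March.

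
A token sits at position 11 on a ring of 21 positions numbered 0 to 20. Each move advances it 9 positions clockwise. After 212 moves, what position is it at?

212·9 = 1908.
1908 mod 21 = 18 (since 90·21 = 1890).
(11 + 18) mod 21 = 8.

8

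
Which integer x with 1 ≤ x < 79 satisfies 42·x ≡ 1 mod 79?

32

79 = 1·42 + 37
42 = 1·37 + 5
37 = 7·5 + 2
5 = 2·2 + 1
2 = 2·1 + 0
Back-substituting gives 42·32 ≡ 1 (mod 79).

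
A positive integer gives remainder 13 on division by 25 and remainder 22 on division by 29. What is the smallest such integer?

x ≡ 13 (mod 25) gives x ∈ {13, 38, 63, 88, 113, 138}.
The first of these with x mod 29 = 22 is 138.

138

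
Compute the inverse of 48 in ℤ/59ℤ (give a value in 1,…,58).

48·16 = 768 = 13·59 + 1, so 48⁻¹ ≡ 16 (mod 59).

16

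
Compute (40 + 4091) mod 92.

83

4091 − 44·92 = 43, so 4091 ≡ 43 (mod 92).
(40 + 43) mod 92 = 83.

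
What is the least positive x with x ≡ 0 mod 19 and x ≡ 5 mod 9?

Since 9·17 ≡ 1 (mod 19), take x = 5 + 9·((0−5)·17 mod 19) = 5 + 9·10 = 95.
Check: 95 mod 19 = 0, 95 mod 9 = 5.

95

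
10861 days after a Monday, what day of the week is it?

Friday

Dividing 10861 by 7 gives quotient 1551 and remainder 4.
Monday + 4 days → Friday.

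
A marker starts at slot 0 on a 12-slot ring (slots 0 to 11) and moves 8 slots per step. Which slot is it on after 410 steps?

4

410·8 = 3280.
3280 = 273·12 + 4, so 3280 mod 12 = 4.
(0 + 4) mod 12 = 4.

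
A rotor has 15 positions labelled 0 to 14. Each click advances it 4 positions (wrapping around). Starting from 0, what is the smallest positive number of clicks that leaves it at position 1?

4

15 = 3·4 + 3
4 = 1·3 + 1
3 = 3·1 + 0
Back-substituting gives 4·4 ≡ 1 (mod 15).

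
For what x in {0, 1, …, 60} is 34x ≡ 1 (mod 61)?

9

34⁻¹ ≡ 9 (mod 61) because 34·9 = 306 = 5·61 + 1.
So x ≡ 9·1 = 9 ≡ 9 (mod 61).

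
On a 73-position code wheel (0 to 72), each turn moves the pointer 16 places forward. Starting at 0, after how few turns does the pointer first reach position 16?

The inverse of 16 mod 73 is 32 (since 16·32 = 512 ≡ 1).
Multiplying both sides by 32: x ≡ 32·16 = 512 ≡ 1 (mod 73).

1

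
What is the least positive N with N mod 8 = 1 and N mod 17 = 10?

x ≡ 1 (mod 8) gives x ∈ {1, 9, 17, 25, 33, 41, 49, 57, …}.
The first of these with x mod 17 = 10 is 129.

129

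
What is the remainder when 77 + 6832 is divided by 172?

29

6832 = 39·172 + 124, so 6832 mod 172 = 124.
(77 + 124) mod 172 = 29.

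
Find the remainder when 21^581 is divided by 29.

Square-and-reduce mod 29: 21^1≡21, 21^2≡6, 21^4≡7, 21^8≡20, 21^16≡23, 21^32≡7, 21^64≡20, 21^128≡23, 21^256≡7, 21^512≡20.
Since 581 = 1 + 4 + 64 + 512 in binary, 21^581 ≡ 21·7·20·20 ≡ 17 (mod 29).

17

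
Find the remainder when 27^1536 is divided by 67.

Square-and-reduce mod 67: 27^1≡27, 27^2≡59, 27^4≡64, 27^8≡9, 27^16≡14, 27^32≡62, 27^64≡25, 27^128≡22, 27^256≡15, 27^512≡24, 27^1024≡40.
1536 = 512 + 1024, so 27^1536 ≡ 24·40 ≡ 22 (mod 67).

22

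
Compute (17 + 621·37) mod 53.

45

621·37 = 22977.
22977 = 433·53 + 28, so 22977 mod 53 = 28.
(17 + 28) mod 53 = 45.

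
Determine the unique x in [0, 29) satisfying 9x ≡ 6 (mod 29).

20

The inverse of 9 mod 29 is 13 (since 9·13 = 117 ≡ 1).
So x ≡ 13·6 = 78 ≡ 20 (mod 29).
Check: 9·20 = 180 = 6·29 + 6.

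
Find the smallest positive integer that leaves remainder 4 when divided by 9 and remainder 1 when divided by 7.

x ≡ 1 (mod 7) gives x ∈ {1, 8, 15, 22}.
The first of these with x mod 9 = 4 is 22.

22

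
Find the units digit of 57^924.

1

Powers of 7 mod 10 repeat with period 4: 7, 9, 3, 1.
924 leaves remainder 0 on division by 4, so 57^924 ends in 1.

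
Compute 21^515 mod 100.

1

Square-and-reduce mod 100: 21^1≡21, 21^2≡41, 21^4≡81, 21^8≡61, 21^16≡21, 21^32≡41, 21^64≡81, 21^128≡61, 21^256≡21, 21^512≡41.
515 = 1 + 2 + 512, so 21^515 ≡ 21·41·41 ≡ 1 (mod 100).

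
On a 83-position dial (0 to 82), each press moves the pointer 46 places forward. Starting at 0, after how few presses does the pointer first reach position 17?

13

The inverse of 46 mod 83 is 74 (since 46·74 = 3404 ≡ 1).
So x ≡ 74·17 = 1258 ≡ 13 (mod 83).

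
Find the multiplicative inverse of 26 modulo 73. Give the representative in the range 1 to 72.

59

26·59 = 1534 = 21·73 + 1, so 26⁻¹ ≡ 59 (mod 73).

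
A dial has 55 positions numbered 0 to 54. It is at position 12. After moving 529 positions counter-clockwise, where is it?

33

529 mod 55 = 34 (since 9·55 = 495).
(12 − 34) mod 55 = 33.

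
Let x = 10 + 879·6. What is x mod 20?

879·6 = 5274.
5274 = 263·20 + 14, so 5274 mod 20 = 14.
(10 + 14) mod 20 = 4.

4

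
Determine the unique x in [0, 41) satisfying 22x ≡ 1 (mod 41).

22⁻¹ ≡ 28 (mod 41) because 22·28 = 616 = 15·41 + 1.
Multiplying both sides by 28: x ≡ 28·1 = 28 ≡ 28 (mod 41).

28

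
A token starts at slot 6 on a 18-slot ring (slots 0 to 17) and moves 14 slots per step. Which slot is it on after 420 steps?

420·14 = 5880.
5880 mod 18 = 12 (since 326·18 = 5868).
(6 + 12) mod 18 = 0.

0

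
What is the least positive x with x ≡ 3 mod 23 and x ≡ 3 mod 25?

3

Since 25·12 ≡ 1 (mod 23), take x = 3 + 25·((3−3)·12 mod 23) = 3 + 25·0 = 3.
Check: 3 mod 23 = 3, 3 mod 25 = 3.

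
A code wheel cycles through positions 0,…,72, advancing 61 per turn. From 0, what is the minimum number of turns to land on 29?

28

The inverse of 61 mod 73 is 6 (since 61·6 = 366 ≡ 1).
So x ≡ 6·29 = 174 ≡ 28 (mod 73).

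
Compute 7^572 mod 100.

By repeated squaring mod 100: 7^1≡7, 7^2≡49, 7^4≡1, 7^8≡1, 7^16≡1, 7^32≡1, 7^64≡1, 7^128≡1, 7^256≡1, 7^512≡1.
Since 572 = 4 + 8 + 16 + 32 + 512 in binary, 7^572 ≡ 1·1·1·1·1 ≡ 1 (mod 100).

1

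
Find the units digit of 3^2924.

The units digit of 3^n cycles with period 4: 3, 9, 7, 1, …
2924 mod 4 = 0, so the last digit matches 3^4 = 1.

1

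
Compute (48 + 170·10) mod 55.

43

170·10 = 1700.
1700 − 30·55 = 50, so 1700 ≡ 50 (mod 55).
(48 + 50) mod 55 = 43.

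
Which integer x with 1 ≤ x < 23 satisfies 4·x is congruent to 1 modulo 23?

4·6 = 24 = 1·23 + 1, so 4⁻¹ ≡ 6 (mod 23).

6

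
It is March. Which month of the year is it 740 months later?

740 mod 12 = 8 (since 61·12 = 732).
March + 8 months → November.

November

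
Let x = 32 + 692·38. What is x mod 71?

58

692·38 = 26296.
Dividing 26296 by 71 gives quotient 370 and remainder 26.
(32 + 26) mod 71 = 58.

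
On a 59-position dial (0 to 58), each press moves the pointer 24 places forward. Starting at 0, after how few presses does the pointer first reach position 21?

24⁻¹ ≡ 32 (mod 59) because 24·32 = 768 = 13·59 + 1.
So x ≡ 32·21 = 672 ≡ 23 (mod 59).

23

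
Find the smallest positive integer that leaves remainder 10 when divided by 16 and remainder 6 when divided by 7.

x ≡ 6 (mod 7) gives x ∈ {6, 13, 20, 27, 34, 41, 48, 55, …}.
The first of these with x mod 16 = 10 is 90.

90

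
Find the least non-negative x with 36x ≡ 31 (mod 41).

36⁻¹ ≡ 8 (mod 41) because 36·8 = 288 = 7·41 + 1.
Multiplying both sides by 8: x ≡ 8·31 = 248 ≡ 2 (mod 41).

2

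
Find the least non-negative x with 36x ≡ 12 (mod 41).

36⁻¹ ≡ 8 (mod 41) because 36·8 = 288 = 7·41 + 1.
So x ≡ 8·12 = 96 ≡ 14 (mod 41).

14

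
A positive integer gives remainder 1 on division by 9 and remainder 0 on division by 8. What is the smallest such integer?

x ≡ 0 (mod 8) gives x ∈ {0, 8, 16, 24, 32, 40, 48, 56, …}.
The first of these with x mod 9 = 1 is 64.

64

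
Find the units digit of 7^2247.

3

The units digit of 7^n cycles with period 4: 7, 9, 3, 1, …
2247 mod 4 = 3, so the last digit matches 7^3 = 3.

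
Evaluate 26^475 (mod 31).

By repeated squaring mod 31: 26^1≡26, 26^2≡25, 26^4≡5, 26^8≡25, 26^16≡5, 26^32≡25, 26^64≡5, 26^128≡25, 26^256≡5.
Since 475 = 1 + 2 + 8 + 16 + 64 + 128 + 256 in binary, 26^475 ≡ 26·25·25·5·5·25·5 ≡ 26 (mod 31).

26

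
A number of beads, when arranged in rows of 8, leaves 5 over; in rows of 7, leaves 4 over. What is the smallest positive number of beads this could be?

x ≡ 4 (mod 7) gives x ∈ {4, 11, 18, 25, 32, 39, 46, 53}.
The first of these with x mod 8 = 5 is 53.

53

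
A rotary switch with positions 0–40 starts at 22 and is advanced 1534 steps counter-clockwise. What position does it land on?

Dividing 1534 by 41 gives quotient 37 and remainder 17.
(22 − 17) mod 41 = 5.

5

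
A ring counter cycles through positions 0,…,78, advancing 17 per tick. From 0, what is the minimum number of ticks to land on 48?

40

The inverse of 17 mod 79 is 14 (since 17·14 = 238 ≡ 1).
So x ≡ 14·48 = 672 ≡ 40 (mod 79).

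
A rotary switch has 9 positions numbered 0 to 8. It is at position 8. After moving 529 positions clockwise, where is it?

529 mod 9 = 7 (since 58·9 = 522).
(8 + 7) mod 9 = 6.

6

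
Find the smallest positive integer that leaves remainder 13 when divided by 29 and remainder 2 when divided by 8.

42

x ≡ 2 (mod 8) gives x ∈ {2, 10, 18, 26, 34, 42}.
The first of these with x mod 29 = 13 is 42.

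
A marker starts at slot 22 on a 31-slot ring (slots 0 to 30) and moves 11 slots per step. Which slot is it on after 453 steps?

14

453·11 = 4983.
4983 − 160·31 = 23, so 4983 ≡ 23 (mod 31).
(22 + 23) mod 31 = 14.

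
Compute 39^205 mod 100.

Successive squares of 39 mod 100: 39^1≡39, 39^2≡21, 39^4≡41, 39^8≡81, 39^16≡61, 39^32≡21, 39^64≡41, 39^128≡81.
205 = 1 + 4 + 8 + 64 + 128, so 39^205 ≡ 39·41·81·41·81 ≡ 99 (mod 100).

99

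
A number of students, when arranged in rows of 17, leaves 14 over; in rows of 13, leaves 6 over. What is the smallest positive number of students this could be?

x ≡ 6 (mod 13) gives x ∈ {6, 19, 32, 45, 58, 71, 84, 97, …}.
The first of these with x mod 17 = 14 is 201.

201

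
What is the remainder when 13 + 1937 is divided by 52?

1937 − 37·52 = 13, so 1937 ≡ 13 (mod 52).
(13 + 13) mod 52 = 26.

26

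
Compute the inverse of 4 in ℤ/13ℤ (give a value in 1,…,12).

13 = 3·4 + 1
4 = 4·1 + 0
Back-substituting gives 4·10 ≡ 1 (mod 13).

10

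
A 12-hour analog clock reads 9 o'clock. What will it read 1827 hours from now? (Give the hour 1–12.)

12

1827 mod 12 = 3 (since 152·12 = 1824).
9 + 3 → 12 on a 12-hour dial.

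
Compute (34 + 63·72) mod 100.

63·72 = 4536.
4536 = 45·100 + 36, so 4536 mod 100 = 36.
(34 + 36) mod 100 = 70.

70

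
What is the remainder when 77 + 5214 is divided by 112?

Dividing 5214 by 112 gives quotient 46 and remainder 62.
(77 + 62) mod 112 = 27.

27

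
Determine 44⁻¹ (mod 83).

17

83 = 1·44 + 39
44 = 1·39 + 5
39 = 7·5 + 4
5 = 1·4 + 1
4 = 4·1 + 0
Back-substituting gives 44·17 ≡ 1 (mod 83).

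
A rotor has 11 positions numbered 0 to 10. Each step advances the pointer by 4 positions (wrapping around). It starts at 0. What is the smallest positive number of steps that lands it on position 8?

2

4⁻¹ ≡ 3 (mod 11) because 4·3 = 12 = 1·11 + 1.
So x ≡ 3·8 = 24 ≡ 2 (mod 11).
Check: 4·2 = 8 = 0·11 + 8.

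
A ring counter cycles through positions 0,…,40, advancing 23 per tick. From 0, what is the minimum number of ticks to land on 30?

12

The inverse of 23 mod 41 is 25 (since 23·25 = 575 ≡ 1).
Multiplying both sides by 25: x ≡ 25·30 = 750 ≡ 12 (mod 41).
Check: 23·12 = 276 = 6·41 + 30.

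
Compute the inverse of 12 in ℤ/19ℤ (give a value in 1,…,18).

12·8 = 96 = 5·19 + 1, so 12⁻¹ ≡ 8 (mod 19).

8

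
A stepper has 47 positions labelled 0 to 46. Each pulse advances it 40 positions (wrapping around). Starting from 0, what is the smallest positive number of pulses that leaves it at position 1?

47 = 1·40 + 7
40 = 5·7 + 5
7 = 1·5 + 2
5 = 2·2 + 1
2 = 2·1 + 0
Back-substituting gives 40·20 ≡ 1 (mod 47).

20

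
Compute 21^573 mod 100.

61

Square-and-reduce mod 100: 21^1≡21, 21^2≡41, 21^4≡81, 21^8≡61, 21^16≡21, 21^32≡41, 21^64≡81, 21^128≡61, 21^256≡21, 21^512≡41.
573 = 1 + 4 + 8 + 16 + 32 + 512, so 21^573 ≡ 21·81·61·21·41·41 ≡ 61 (mod 100).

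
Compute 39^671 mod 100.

39

By repeated squaring mod 100: 39^1≡39, 39^2≡21, 39^4≡41, 39^8≡81, 39^16≡61, 39^32≡21, 39^64≡41, 39^128≡81, 39^256≡61, 39^512≡21.
Since 671 = 1 + 2 + 4 + 8 + 16 + 128 + 512 in binary, 39^671 ≡ 39·21·41·81·61·81·21 ≡ 39 (mod 100).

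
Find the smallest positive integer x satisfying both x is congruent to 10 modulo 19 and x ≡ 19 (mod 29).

x ≡ 10 (mod 19) gives x ∈ {10, 29, 48}.
The first of these with x mod 29 = 19 is 48.

48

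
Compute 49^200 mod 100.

Successive squares of 49 mod 100: 49^1≡49, 49^2≡1, 49^4≡1, 49^8≡1, 49^16≡1, 49^32≡1, 49^64≡1, 49^128≡1.
200 = 8 + 64 + 128, so 49^200 ≡ 1·1·1 ≡ 1 (mod 100).

1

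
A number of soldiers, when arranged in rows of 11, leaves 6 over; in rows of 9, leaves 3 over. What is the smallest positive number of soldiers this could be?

x ≡ 3 (mod 9) gives x ∈ {3, 12, 21, 30, 39}.
The first of these with x mod 11 = 6 is 39.

39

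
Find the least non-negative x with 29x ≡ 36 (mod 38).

The inverse of 29 mod 38 is 21 (since 29·21 = 609 ≡ 1).
So x ≡ 21·36 = 756 ≡ 34 (mod 38).

34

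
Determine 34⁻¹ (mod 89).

89 = 2·34 + 21
34 = 1·21 + 13
21 = 1·13 + 8
13 = 1·8 + 5
8 = 1·5 + 3
5 = 1·3 + 2
3 = 1·2 + 1
2 = 2·1 + 0
Back-substituting gives 34·55 ≡ 1 (mod 89).

55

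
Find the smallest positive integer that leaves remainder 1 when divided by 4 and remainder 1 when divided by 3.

Since 3·3 ≡ 1 (mod 4), take x = 1 + 3·((1−1)·3 mod 4) = 1 + 3·0 = 1.
Check: 1 mod 4 = 1, 1 mod 3 = 1.

1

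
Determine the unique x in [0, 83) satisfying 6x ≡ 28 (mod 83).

6⁻¹ ≡ 14 (mod 83) because 6·14 = 84 = 1·83 + 1.
Multiplying both sides by 14: x ≡ 14·28 = 392 ≡ 60 (mod 83).
Check: 6·60 = 360 = 4·83 + 28.

60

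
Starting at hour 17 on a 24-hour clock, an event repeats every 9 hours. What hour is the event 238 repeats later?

238·9 = 2142.
2142 = 89·24 + 6, so 2142 mod 24 = 6.
(17 + 6) mod 24 = 23.

23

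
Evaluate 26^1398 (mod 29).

13

By repeated squaring mod 29: 26^1≡26, 26^2≡9, 26^4≡23, 26^8≡7, 26^16≡20, 26^32≡23, 26^64≡7, 26^128≡20, 26^256≡23, 26^512≡7, 26^1024≡20.
1398 = 2 + 4 + 16 + 32 + 64 + 256 + 1024, so 26^1398 ≡ 9·23·20·23·7·23·20 ≡ 13 (mod 29).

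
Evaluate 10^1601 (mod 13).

4

Successive squares of 10 mod 13: 10^1≡10, 10^2≡9, 10^4≡3, 10^8≡9, 10^16≡3, 10^32≡9, 10^64≡3, 10^128≡9, 10^256≡3, 10^512≡9, 10^1024≡3.
1601 = 1 + 64 + 512 + 1024, so 10^1601 ≡ 10·3·9·3 ≡ 4 (mod 13).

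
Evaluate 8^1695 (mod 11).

Successive squares of 8 mod 11: 8^1≡8, 8^2≡9, 8^4≡4, 8^8≡5, 8^16≡3, 8^32≡9, 8^64≡4, 8^128≡5, 8^256≡3, 8^512≡9, 8^1024≡4.
Since 1695 = 1 + 2 + 4 + 8 + 16 + 128 + 512 + 1024 in binary, 8^1695 ≡ 8·9·4·5·3·5·9·4 ≡ 10 (mod 11).

10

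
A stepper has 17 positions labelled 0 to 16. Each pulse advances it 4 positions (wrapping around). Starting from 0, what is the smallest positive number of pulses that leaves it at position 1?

13

17 = 4·4 + 1
4 = 4·1 + 0
Back-substituting gives 4·13 ≡ 1 (mod 17).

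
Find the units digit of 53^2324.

1

The units digit of 53^n cycles with period 4: 3, 9, 7, 1, …
2324 mod 4 = 0, so the last digit matches 3^4 = 1.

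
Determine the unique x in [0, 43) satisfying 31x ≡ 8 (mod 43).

31⁻¹ ≡ 25 (mod 43) because 31·25 = 775 = 18·43 + 1.
So x ≡ 25·8 = 200 ≡ 28 (mod 43).

28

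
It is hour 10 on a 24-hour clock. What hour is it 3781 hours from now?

3781 = 157·24 + 13, so 3781 mod 24 = 13.
(10 + 13) mod 24 = 23.

23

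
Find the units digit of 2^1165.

Last digits of 2^n: 2, 4, 8, 6 (period 4).
1165 mod 4 = 1, so the last digit matches 2^1 = 2.

2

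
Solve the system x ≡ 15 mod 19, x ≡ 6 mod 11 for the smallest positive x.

72

Since 11·7 ≡ 1 (mod 19), take x = 6 + 11·((15−6)·7 mod 19) = 6 + 11·6 = 72.
Check: 72 mod 19 = 15, 72 mod 11 = 6.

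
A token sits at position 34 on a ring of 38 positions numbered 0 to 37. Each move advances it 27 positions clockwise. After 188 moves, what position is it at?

18

188·27 = 5076.
5076 − 133·38 = 22, so 5076 ≡ 22 (mod 38).
(34 + 22) mod 38 = 18.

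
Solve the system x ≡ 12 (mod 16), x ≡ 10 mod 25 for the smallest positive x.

x ≡ 12 (mod 16) gives x ∈ {12, 28, 44, 60}.
The first of these with x mod 25 = 10 is 60.

60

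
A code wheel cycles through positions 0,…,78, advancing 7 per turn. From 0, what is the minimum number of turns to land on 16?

70

7⁻¹ ≡ 34 (mod 79) because 7·34 = 238 = 3·79 + 1.
Multiplying both sides by 34: x ≡ 34·16 = 544 ≡ 70 (mod 79).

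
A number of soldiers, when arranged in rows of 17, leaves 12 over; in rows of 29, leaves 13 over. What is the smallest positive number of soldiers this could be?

216

Since 29·10 ≡ 1 (mod 17), take x = 13 + 29·((12−13)·10 mod 17) = 13 + 29·7 = 216.
Check: 216 mod 17 = 12, 216 mod 29 = 13.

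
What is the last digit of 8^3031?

2

Powers of 8 mod 10 repeat with period 4: 8, 4, 2, 6.
3031 leaves remainder 3 on division by 4, so 8^3031 ends in 2.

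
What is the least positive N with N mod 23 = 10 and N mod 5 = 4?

x ≡ 4 (mod 5) gives x ∈ {4, 9, 14, 19, 24, 29, 34, 39, …}.
The first of these with x mod 23 = 10 is 79.

79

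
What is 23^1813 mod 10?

Powers of 3 mod 10 repeat with period 4: 3, 9, 7, 1.
1813 mod 4 = 1, so the last digit matches 3^1 = 3.

3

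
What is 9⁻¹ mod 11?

9·5 = 45 = 4·11 + 1, so 9⁻¹ ≡ 5 (mod 11).

5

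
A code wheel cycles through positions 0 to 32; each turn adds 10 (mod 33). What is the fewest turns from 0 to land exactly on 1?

10·10 = 100 = 3·33 + 1, so 10⁻¹ ≡ 10 (mod 33).

10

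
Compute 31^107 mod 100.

11

By repeated squaring mod 100: 31^1≡31, 31^2≡61, 31^4≡21, 31^8≡41, 31^16≡81, 31^32≡61, 31^64≡21.
Since 107 = 1 + 2 + 8 + 32 + 64 in binary, 31^107 ≡ 31·61·41·61·21 ≡ 11 (mod 100).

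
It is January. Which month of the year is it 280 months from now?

May

Dividing 280 by 12 gives quotient 23 and remainder 4.
January + 4 months → May.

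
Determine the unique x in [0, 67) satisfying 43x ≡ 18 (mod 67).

The inverse of 43 mod 67 is 53 (since 43·53 = 2279 ≡ 1).
So x ≡ 53·18 = 954 ≡ 16 (mod 67).
Check: 43·16 = 688 = 10·67 + 18.

16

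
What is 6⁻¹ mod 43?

36

43 = 7·6 + 1
6 = 6·1 + 0
Back-substituting gives 6·36 ≡ 1 (mod 43).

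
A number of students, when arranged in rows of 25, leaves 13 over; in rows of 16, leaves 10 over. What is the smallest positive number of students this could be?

x ≡ 10 (mod 16) gives x ∈ {10, 26, 42, 58, 74, 90, 106, 122, …}.
The first of these with x mod 25 = 13 is 138.

138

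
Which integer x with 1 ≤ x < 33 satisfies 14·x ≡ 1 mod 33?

33 = 2·14 + 5
14 = 2·5 + 4
5 = 1·4 + 1
4 = 4·1 + 0
Back-substituting gives 14·26 ≡ 1 (mod 33).

26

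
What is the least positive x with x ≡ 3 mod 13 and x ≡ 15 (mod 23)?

107

x ≡ 3 (mod 13) gives x ∈ {3, 16, 29, 42, 55, 68, 81, 94, …}.
The first of these with x mod 23 = 15 is 107.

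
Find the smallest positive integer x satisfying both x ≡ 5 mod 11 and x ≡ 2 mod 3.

5

Since 3·4 ≡ 1 (mod 11), take x = 2 + 3·((5−2)·4 mod 11) = 2 + 3·1 = 5.
Check: 5 mod 11 = 5, 5 mod 3 = 2.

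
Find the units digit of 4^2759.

The units digit of 4^n cycles with period 2: 4, 6, …
2759 leaves remainder 1 on division by 2, so 4^2759 ends in 4.

4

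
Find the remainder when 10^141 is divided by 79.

64

Square-and-reduce mod 79: 10^1≡10, 10^2≡21, 10^4≡46, 10^8≡62, 10^16≡52, 10^32≡18, 10^64≡8, 10^128≡64.
Since 141 = 1 + 4 + 8 + 128 in binary, 10^141 ≡ 10·46·62·64 ≡ 64 (mod 79).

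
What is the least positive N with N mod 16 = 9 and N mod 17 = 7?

Since 17·1 ≡ 1 (mod 16), take x = 7 + 17·((9−7)·1 mod 16) = 7 + 17·2 = 41.
Check: 41 mod 16 = 9, 41 mod 17 = 7.

41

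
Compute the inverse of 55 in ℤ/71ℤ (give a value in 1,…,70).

71 = 1·55 + 16
55 = 3·16 + 7
16 = 2·7 + 2
7 = 3·2 + 1
2 = 2·1 + 0
Back-substituting gives 55·31 ≡ 1 (mod 71).

31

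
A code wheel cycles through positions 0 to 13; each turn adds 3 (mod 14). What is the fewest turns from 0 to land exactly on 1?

5

3·5 = 15 = 1·14 + 1, so 3⁻¹ ≡ 5 (mod 14).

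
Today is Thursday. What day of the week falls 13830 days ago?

Saturday

13830 mod 7 = 5 (since 1975·7 = 13825).
Thursday − 5 days → Saturday.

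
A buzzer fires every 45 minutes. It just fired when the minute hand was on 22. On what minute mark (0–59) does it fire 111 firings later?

37

111·45 = 4995.
Dividing 4995 by 60 gives quotient 83 and remainder 15.
(22 + 15) mod 60 = 37.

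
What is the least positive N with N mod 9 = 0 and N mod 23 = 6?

Since 23·2 ≡ 1 (mod 9), take x = 6 + 23·((0−6)·2 mod 9) = 6 + 23·6 = 144.
Check: 144 mod 9 = 0, 144 mod 23 = 6.

144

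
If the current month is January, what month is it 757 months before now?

757 = 63·12 + 1, so 757 mod 12 = 1.
January − 1 month → December.

December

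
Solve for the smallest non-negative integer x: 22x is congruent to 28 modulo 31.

22⁻¹ ≡ 24 (mod 31) because 22·24 = 528 = 17·31 + 1.
Multiplying both sides by 24: x ≡ 24·28 = 672 ≡ 21 (mod 31).
Check: 22·21 = 462 = 14·31 + 28.

21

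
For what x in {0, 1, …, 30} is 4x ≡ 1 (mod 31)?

4⁻¹ ≡ 8 (mod 31) because 4·8 = 32 = 1·31 + 1.
Multiplying both sides by 8: x ≡ 8·1 = 8 ≡ 8 (mod 31).

8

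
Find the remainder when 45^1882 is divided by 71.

30

By repeated squaring mod 71: 45^1≡45, 45^2≡37, 45^4≡20, 45^8≡45, 45^16≡37, 45^32≡20, 45^64≡45, 45^128≡37, 45^256≡20, 45^512≡45, 45^1024≡37.
Since 1882 = 2 + 8 + 16 + 64 + 256 + 512 + 1024 in binary, 45^1882 ≡ 37·45·37·45·20·45·37 ≡ 30 (mod 71).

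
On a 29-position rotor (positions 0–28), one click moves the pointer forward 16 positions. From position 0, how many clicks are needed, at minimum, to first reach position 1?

29 = 1·16 + 13
16 = 1·13 + 3
13 = 4·3 + 1
3 = 3·1 + 0
Back-substituting gives 16·20 ≡ 1 (mod 29).

20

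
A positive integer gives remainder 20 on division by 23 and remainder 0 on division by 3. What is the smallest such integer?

Since 3·8 ≡ 1 (mod 23), take x = 0 + 3·((20−0)·8 mod 23) = 0 + 3·22 = 66.
Check: 66 mod 23 = 20, 66 mod 3 = 0.

66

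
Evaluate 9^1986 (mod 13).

1

By repeated squaring mod 13: 9^1≡9, 9^2≡3, 9^4≡9, 9^8≡3, 9^16≡9, 9^32≡3, 9^64≡9, 9^128≡3, 9^256≡9, 9^512≡3, 9^1024≡9.
1986 = 2 + 64 + 128 + 256 + 512 + 1024, so 9^1986 ≡ 3·9·3·9·3·9 ≡ 1 (mod 13).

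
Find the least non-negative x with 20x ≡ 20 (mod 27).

The inverse of 20 mod 27 is 23 (since 20·23 = 460 ≡ 1).
Multiplying both sides by 23: x ≡ 23·20 = 460 ≡ 1 (mod 27).
Check: 20·1 = 20 = 0·27 + 20.

1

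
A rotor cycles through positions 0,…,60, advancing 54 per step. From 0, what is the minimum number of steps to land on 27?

31

54⁻¹ ≡ 26 (mod 61) because 54·26 = 1404 = 23·61 + 1.
Multiplying both sides by 26: x ≡ 26·27 = 702 ≡ 31 (mod 61).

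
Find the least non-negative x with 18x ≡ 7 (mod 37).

23

The inverse of 18 mod 37 is 35 (since 18·35 = 630 ≡ 1).
Multiplying both sides by 35: x ≡ 35·7 = 245 ≡ 23 (mod 37).
Check: 18·23 = 414 = 11·37 + 7.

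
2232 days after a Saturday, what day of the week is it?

Friday

2232 mod 7 = 6 (since 318·7 = 2226).
Saturday + 6 days → Friday.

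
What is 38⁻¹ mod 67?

67 = 1·38 + 29
38 = 1·29 + 9
29 = 3·9 + 2
9 = 4·2 + 1
2 = 2·1 + 0
Back-substituting gives 38·30 ≡ 1 (mod 67).

30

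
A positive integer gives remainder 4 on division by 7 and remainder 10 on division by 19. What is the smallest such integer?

x ≡ 4 (mod 7) gives x ∈ {4, 11, 18, 25, 32, 39, 46, 53, …}.
The first of these with x mod 19 = 10 is 67.

67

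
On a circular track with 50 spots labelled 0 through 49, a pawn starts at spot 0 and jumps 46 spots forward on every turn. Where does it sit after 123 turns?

8

123·46 = 5658.
5658 mod 50 = 8 (since 113·50 = 5650).
(0 + 8) mod 50 = 8.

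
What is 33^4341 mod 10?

3

Last digits of 3^n: 3, 9, 7, 1 (period 4).
4341 mod 4 = 1, so the last digit matches 3^1 = 3.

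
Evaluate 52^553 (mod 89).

52

Square-and-reduce mod 89: 52^1≡52, 52^2≡34, 52^4≡88, 52^8≡1, 52^16≡1, 52^32≡1, 52^64≡1, 52^128≡1, 52^256≡1, 52^512≡1.
Since 553 = 1 + 8 + 32 + 512 in binary, 52^553 ≡ 52·1·1·1 ≡ 52 (mod 89).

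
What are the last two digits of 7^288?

Square-and-reduce mod 100: 7^1≡7, 7^2≡49, 7^4≡1, 7^8≡1, 7^16≡1, 7^32≡1, 7^64≡1, 7^128≡1, 7^256≡1.
Since 288 = 32 + 256 in binary, 7^288 ≡ 1·1 ≡ 1 (mod 100).

01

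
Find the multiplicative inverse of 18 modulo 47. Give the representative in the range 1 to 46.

18·34 = 612 = 13·47 + 1, so 18⁻¹ ≡ 34 (mod 47).

34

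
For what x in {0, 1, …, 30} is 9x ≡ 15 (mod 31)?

9⁻¹ ≡ 7 (mod 31) because 9·7 = 63 = 2·31 + 1.
Multiplying both sides by 7: x ≡ 7·15 = 105 ≡ 12 (mod 31).
Check: 9·12 = 108 = 3·31 + 15.

12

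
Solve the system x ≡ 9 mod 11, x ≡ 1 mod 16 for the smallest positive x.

x ≡ 9 (mod 11) gives x ∈ {9, 20, 31, 42, 53, 64, 75, 86, …}.
The first of these with x mod 16 = 1 is 97.

97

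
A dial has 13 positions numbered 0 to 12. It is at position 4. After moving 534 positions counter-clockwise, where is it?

534 = 41·13 + 1, so 534 mod 13 = 1.
(4 − 1) mod 13 = 3.

3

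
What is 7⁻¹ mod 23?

7·10 = 70 = 3·23 + 1, so 7⁻¹ ≡ 10 (mod 23).

10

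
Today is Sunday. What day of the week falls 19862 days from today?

Wednesday

19862 − 2837·7 = 3, so 19862 ≡ 3 (mod 7).
Sunday + 3 days → Wednesday.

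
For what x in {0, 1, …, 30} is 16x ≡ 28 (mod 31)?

25

16⁻¹ ≡ 2 (mod 31) because 16·2 = 32 = 1·31 + 1.
Multiplying both sides by 2: x ≡ 2·28 = 56 ≡ 25 (mod 31).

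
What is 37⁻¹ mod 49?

37·4 = 148 = 3·49 + 1, so 37⁻¹ ≡ 4 (mod 49).

4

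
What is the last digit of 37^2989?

The units digit of 37^n cycles with period 4: 7, 9, 3, 1, …
2989 mod 4 = 1, so the last digit matches 7^1 = 7.

7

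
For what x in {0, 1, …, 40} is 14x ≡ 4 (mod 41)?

14⁻¹ ≡ 3 (mod 41) because 14·3 = 42 = 1·41 + 1.
So x ≡ 3·4 = 12 ≡ 12 (mod 41).
Check: 14·12 = 168 = 4·41 + 4.

12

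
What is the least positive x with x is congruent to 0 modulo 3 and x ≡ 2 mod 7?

9

Since 7·1 ≡ 1 (mod 3), take x = 2 + 7·((0−2)·1 mod 3) = 2 + 7·1 = 9.
Check: 9 mod 3 = 0, 9 mod 7 = 2.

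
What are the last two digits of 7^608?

Successive squares of 7 mod 100: 7^1≡7, 7^2≡49, 7^4≡1, 7^8≡1, 7^16≡1, 7^32≡1, 7^64≡1, 7^128≡1, 7^256≡1, 7^512≡1.
Since 608 = 32 + 64 + 512 in binary, 7^608 ≡ 1·1·1 ≡ 1 (mod 100).

01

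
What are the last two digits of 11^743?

Square-and-reduce mod 100: 11^1≡11, 11^2≡21, 11^4≡41, 11^8≡81, 11^16≡61, 11^32≡21, 11^64≡41, 11^128≡81, 11^256≡61, 11^512≡21.
Since 743 = 1 + 2 + 4 + 32 + 64 + 128 + 512 in binary, 11^743 ≡ 11·21·41·21·41·81·21 ≡ 31 (mod 100).

31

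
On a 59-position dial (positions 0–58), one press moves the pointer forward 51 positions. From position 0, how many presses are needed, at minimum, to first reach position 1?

59 = 1·51 + 8
51 = 6·8 + 3
8 = 2·3 + 2
3 = 1·2 + 1
2 = 2·1 + 0
Back-substituting gives 51·22 ≡ 1 (mod 59).

22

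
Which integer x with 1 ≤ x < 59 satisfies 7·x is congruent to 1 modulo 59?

17

7·17 = 119 = 2·59 + 1, so 7⁻¹ ≡ 17 (mod 59).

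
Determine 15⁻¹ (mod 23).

15·20 = 300 = 13·23 + 1, so 15⁻¹ ≡ 20 (mod 23).

20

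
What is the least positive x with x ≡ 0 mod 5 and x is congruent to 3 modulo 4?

15

Since 4·4 ≡ 1 (mod 5), take x = 3 + 4·((0−3)·4 mod 5) = 3 + 4·3 = 15.
Check: 15 mod 5 = 0, 15 mod 4 = 3.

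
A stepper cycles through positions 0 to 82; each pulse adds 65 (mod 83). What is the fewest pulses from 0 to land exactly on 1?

23

83 = 1·65 + 18
65 = 3·18 + 11
18 = 1·11 + 7
11 = 1·7 + 4
7 = 1·4 + 3
4 = 1·3 + 1
3 = 3·1 + 0
Back-substituting gives 65·23 ≡ 1 (mod 83).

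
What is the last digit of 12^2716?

The units digit of 12^n cycles with period 4: 2, 4, 8, 6, …
2716 mod 4 = 0, so the last digit matches 2^4 = 6.

6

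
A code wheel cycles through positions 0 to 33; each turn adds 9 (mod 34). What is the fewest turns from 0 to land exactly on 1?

9·19 = 171 = 5·34 + 1, so 9⁻¹ ≡ 19 (mod 34).

19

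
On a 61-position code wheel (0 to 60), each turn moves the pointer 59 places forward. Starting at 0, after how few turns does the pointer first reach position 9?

59⁻¹ ≡ 30 (mod 61) because 59·30 = 1770 = 29·61 + 1.
Multiplying both sides by 30: x ≡ 30·9 = 270 ≡ 26 (mod 61).
Check: 59·26 = 1534 = 25·61 + 9.

26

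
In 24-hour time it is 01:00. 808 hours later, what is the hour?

808 mod 24 = 16 (since 33·24 = 792).
(1 + 16) mod 24 = 17.

17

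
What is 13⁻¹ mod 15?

13·7 = 91 = 6·15 + 1, so 13⁻¹ ≡ 7 (mod 15).

7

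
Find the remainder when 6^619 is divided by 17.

Successive squares of 6 mod 17: 6^1≡6, 6^2≡2, 6^4≡4, 6^8≡16, 6^16≡1, 6^32≡1, 6^64≡1, 6^128≡1, 6^256≡1, 6^512≡1.
Since 619 = 1 + 2 + 8 + 32 + 64 + 512 in binary, 6^619 ≡ 6·2·16·1·1·1 ≡ 5 (mod 17).

5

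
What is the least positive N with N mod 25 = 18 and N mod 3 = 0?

18

Since 3·17 ≡ 1 (mod 25), take x = 0 + 3·((18−0)·17 mod 25) = 0 + 3·6 = 18.
Check: 18 mod 25 = 18, 18 mod 3 = 0.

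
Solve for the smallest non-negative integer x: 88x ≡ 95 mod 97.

88⁻¹ ≡ 43 (mod 97) because 88·43 = 3784 = 39·97 + 1.
So x ≡ 43·95 = 4085 ≡ 11 (mod 97).

11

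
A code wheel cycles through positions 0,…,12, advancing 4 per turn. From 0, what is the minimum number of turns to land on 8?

The inverse of 4 mod 13 is 10 (since 4·10 = 40 ≡ 1).
Multiplying both sides by 10: x ≡ 10·8 = 80 ≡ 2 (mod 13).

2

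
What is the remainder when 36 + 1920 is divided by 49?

1920 mod 49 = 9 (since 39·49 = 1911).
(36 + 9) mod 49 = 45.

45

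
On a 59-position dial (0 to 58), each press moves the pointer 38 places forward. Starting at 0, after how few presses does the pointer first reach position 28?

38⁻¹ ≡ 14 (mod 59) because 38·14 = 532 = 9·59 + 1.
So x ≡ 14·28 = 392 ≡ 38 (mod 59).

38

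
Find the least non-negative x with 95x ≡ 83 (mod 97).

7

The inverse of 95 mod 97 is 48 (since 95·48 = 4560 ≡ 1).
So x ≡ 48·83 = 3984 ≡ 7 (mod 97).
Check: 95·7 = 665 = 6·97 + 83.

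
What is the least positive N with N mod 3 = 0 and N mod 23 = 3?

3

x ≡ 0 (mod 3) gives x ∈ {0, 3}.
The first of these with x mod 23 = 3 is 3.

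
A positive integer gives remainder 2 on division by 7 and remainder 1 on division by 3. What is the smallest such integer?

x ≡ 1 (mod 3) gives x ∈ {1, 4, 7, 10, 13, 16}.
The first of these with x mod 7 = 2 is 16.

16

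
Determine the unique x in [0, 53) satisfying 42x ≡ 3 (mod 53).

19

The inverse of 42 mod 53 is 24 (since 42·24 = 1008 ≡ 1).
So x ≡ 24·3 = 72 ≡ 19 (mod 53).
Check: 42·19 = 798 = 15·53 + 3.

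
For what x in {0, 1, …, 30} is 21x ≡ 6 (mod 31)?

21⁻¹ ≡ 3 (mod 31) because 21·3 = 63 = 2·31 + 1.
So x ≡ 3·6 = 18 ≡ 18 (mod 31).

18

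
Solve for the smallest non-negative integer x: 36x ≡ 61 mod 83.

4

The inverse of 36 mod 83 is 30 (since 36·30 = 1080 ≡ 1).
So x ≡ 30·61 = 1830 ≡ 4 (mod 83).
Check: 36·4 = 144 = 1·83 + 61.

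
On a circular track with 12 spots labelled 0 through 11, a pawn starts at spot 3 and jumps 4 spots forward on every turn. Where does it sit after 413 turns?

11

413·4 = 1652.
1652 = 137·12 + 8, so 1652 mod 12 = 8.
(3 + 8) mod 12 = 11.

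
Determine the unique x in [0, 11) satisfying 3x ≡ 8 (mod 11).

10

3⁻¹ ≡ 4 (mod 11) because 3·4 = 12 = 1·11 + 1.
Multiplying both sides by 4: x ≡ 4·8 = 32 ≡ 10 (mod 11).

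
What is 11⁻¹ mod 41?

15

41 = 3·11 + 8
11 = 1·8 + 3
8 = 2·3 + 2
3 = 1·2 + 1
2 = 2·1 + 0
Back-substituting gives 11·15 ≡ 1 (mod 41).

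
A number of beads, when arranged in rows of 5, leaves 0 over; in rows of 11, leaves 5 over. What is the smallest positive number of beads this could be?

x ≡ 0 (mod 5) gives x ∈ {0, 5}.
The first of these with x mod 11 = 5 is 5.

5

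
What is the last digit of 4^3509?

Powers of 4 mod 10 repeat with period 2: 4, 6.
3509 mod 2 = 1, so the last digit matches 4^1 = 4.

4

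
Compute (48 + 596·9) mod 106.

596·9 = 5364.
5364 − 50·106 = 64, so 5364 ≡ 64 (mod 106).
(48 + 64) mod 106 = 6.

6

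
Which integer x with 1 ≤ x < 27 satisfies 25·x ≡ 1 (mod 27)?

13

27 = 1·25 + 2
25 = 12·2 + 1
2 = 2·1 + 0
Back-substituting gives 25·13 ≡ 1 (mod 27).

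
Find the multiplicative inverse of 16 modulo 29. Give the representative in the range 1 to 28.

29 = 1·16 + 13
16 = 1·13 + 3
13 = 4·3 + 1
3 = 3·1 + 0
Back-substituting gives 16·20 ≡ 1 (mod 29).

20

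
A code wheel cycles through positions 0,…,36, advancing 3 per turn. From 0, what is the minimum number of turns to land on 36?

3⁻¹ ≡ 25 (mod 37) because 3·25 = 75 = 2·37 + 1.
Multiplying both sides by 25: x ≡ 25·36 = 900 ≡ 12 (mod 37).

12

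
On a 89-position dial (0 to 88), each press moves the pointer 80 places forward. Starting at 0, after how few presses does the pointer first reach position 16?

80⁻¹ ≡ 79 (mod 89) because 80·79 = 6320 = 71·89 + 1.
Multiplying both sides by 79: x ≡ 79·16 = 1264 ≡ 18 (mod 89).
Check: 80·18 = 1440 = 16·89 + 16.

18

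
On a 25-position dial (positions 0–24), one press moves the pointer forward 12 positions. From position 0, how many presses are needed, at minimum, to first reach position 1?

23

25 = 2·12 + 1
12 = 12·1 + 0
Back-substituting gives 12·23 ≡ 1 (mod 25).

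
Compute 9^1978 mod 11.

3

Square-and-reduce mod 11: 9^1≡9, 9^2≡4, 9^4≡5, 9^8≡3, 9^16≡9, 9^32≡4, 9^64≡5, 9^128≡3, 9^256≡9, 9^512≡4, 9^1024≡5.
Since 1978 = 2 + 8 + 16 + 32 + 128 + 256 + 512 + 1024 in binary, 9^1978 ≡ 4·3·9·4·3·9·4·5 ≡ 3 (mod 11).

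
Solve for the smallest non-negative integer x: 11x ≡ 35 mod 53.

The inverse of 11 mod 53 is 29 (since 11·29 = 319 ≡ 1).
So x ≡ 29·35 = 1015 ≡ 8 (mod 53).

8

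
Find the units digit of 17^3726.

Last digits of 7^n: 7, 9, 3, 1 (period 4).
3726 mod 4 = 2, so the last digit matches 7^2 = 9.

9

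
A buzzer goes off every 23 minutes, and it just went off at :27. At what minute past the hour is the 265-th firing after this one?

2

265·23 = 6095.
Dividing 6095 by 60 gives quotient 101 and remainder 35.
(27 + 35) mod 60 = 2.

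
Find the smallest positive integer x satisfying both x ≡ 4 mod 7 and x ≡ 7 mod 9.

25

x ≡ 4 (mod 7) gives x ∈ {4, 11, 18, 25}.
The first of these with x mod 9 = 7 is 25.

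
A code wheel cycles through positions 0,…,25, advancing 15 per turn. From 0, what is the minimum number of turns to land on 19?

3

15⁻¹ ≡ 7 (mod 26) because 15·7 = 105 = 4·26 + 1.
Multiplying both sides by 7: x ≡ 7·19 = 133 ≡ 3 (mod 26).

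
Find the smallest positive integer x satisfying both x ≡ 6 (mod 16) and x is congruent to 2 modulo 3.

x ≡ 2 (mod 3) gives x ∈ {2, 5, 8, 11, 14, 17, 20, 23, …}.
The first of these with x mod 16 = 6 is 38.

38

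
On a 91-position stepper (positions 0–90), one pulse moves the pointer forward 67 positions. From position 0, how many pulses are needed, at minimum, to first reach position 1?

72

91 = 1·67 + 24
67 = 2·24 + 19
24 = 1·19 + 5
19 = 3·5 + 4
5 = 1·4 + 1
4 = 4·1 + 0
Back-substituting gives 67·72 ≡ 1 (mod 91).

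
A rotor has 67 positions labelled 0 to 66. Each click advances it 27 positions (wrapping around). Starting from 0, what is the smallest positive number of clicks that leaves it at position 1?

67 = 2·27 + 13
27 = 2·13 + 1
13 = 13·1 + 0
Back-substituting gives 27·5 ≡ 1 (mod 67).

5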